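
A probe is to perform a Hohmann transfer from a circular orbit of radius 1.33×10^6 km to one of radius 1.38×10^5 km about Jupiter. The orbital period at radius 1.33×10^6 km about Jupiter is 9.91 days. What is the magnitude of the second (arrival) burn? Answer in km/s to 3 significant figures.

Δv₂ = 10.5 km/s

From Kepler's third law T² = 4π²r³/μ at r = 1.33×10^6 km, T = 9.91 days = 9.91 × 86400 s = 8.56224×10^5 s: μ = 4π²r³/T² = 1.26689×10^8 km³/s².
The Hohmann ellipse has a_t = (r₁ + r₂)/2 = 7.340×10^5 km.
Circular speed at r = 1.380×10^5 km: v_c = √(μ/r) = 30.30 km/s.
Vis-viva on the transfer ellipse at r = 1.380×10^5 km gives v_t = √[μ(2/r − 1/a_t)] = 40.79 km/s.
Δv₂ = |v_t − v_c| = |40.79 − 30.30| = 10.49 km/s.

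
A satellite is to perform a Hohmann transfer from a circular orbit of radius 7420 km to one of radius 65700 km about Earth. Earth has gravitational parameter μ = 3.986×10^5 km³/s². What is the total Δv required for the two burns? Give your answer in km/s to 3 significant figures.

The Hohmann ellipse has a_t = (r₁ + r₂)/2 = 36560 km.
Circular speed at r₁: v₁ = √(μ/r₁) = √(3.986×10^5/7420) = 7.329 km/s.
On the transfer ellipse at r₁, v² = μ(2/r − 1/a) gives v_p = √[μ(2/r₁ − 1/a_t)] = 9.825 km/s.
First burn Δv₁ = |v_p − v₁| = 2.496 km/s.
Circular speed at r₂: v₂ = √(μ/r₂) = 2.463 km/s.
Transfer-orbit speed at r₂: v_a = √[μ(2/r₂ − 1/a_t)] = 1.110 km/s.
Second burn Δv₂ = |v₂ − v_a| = 1.353 km/s.
Total Δv = Δv₁ + Δv₂ = 3.849 km/s.

Δv = 3.85 km/s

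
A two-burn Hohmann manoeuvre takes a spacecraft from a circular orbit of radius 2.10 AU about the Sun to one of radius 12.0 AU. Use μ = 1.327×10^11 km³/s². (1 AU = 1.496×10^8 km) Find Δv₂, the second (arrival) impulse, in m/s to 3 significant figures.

Δv₂ = 3910 m/s

In km: r₁ = 2.10 × 1.496×10^8 = 3.1416×10^8 km; r₂ = 12.0 × 1.496×10^8 = 1.7952×10^9 km.
The Hohmann ellipse has a_t = (r₁ + r₂)/2 = 1.05468×10^9 km.
On the circular orbit at r = 1.7952×10^9 km, v_c = √(μ/r) = 8.5976 km/s.
Vis-viva on the transfer ellipse at r = 1.7952×10^9 km gives v_t = √[μ(2/r − 1/a_t)] = 4.6924 km/s.
Δv₂ = |v_t − v_c| = |4.6924 − 8.5976| = 3.905 km/s.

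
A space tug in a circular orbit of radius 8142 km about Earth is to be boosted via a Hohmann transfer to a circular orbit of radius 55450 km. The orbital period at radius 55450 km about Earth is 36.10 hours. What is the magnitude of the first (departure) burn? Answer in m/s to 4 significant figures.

From Kepler's third law T² = 4π²r³/μ at r = 55450 km, T = 36.10 hours = 36.10 × 3600 s = 1.2996×10^5 s: μ = 4π²r³/T² = 3.98515×10^5 km³/s².
Semi-major axis of the transfer orbit: a_t = (8142 + 55450)/2 = 31796 km.
Circular speed at r = 8142 km: v_c = √(μ/r) = 6.996 km/s.
Vis-viva on the transfer ellipse at r = 8142 km gives v_t = √[μ(2/r − 1/a_t)] = 9.239 km/s.
Δv₁ = |v_t − v_c| = |9.239 − 6.996| = 2.243 km/s.

Δv₁ = 2243 m/s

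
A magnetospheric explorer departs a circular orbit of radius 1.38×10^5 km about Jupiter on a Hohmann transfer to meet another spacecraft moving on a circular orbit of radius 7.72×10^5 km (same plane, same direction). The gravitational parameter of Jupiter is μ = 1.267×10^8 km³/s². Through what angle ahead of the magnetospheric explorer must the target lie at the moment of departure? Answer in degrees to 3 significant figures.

Semi-major axis of the transfer orbit: a_t = (1.380×10^5 + 7.720×10^5)/2 = 4.550×10^5 km.
The half-period of the transfer ellipse is t = π√(a_t³/μ) = 85660.1 s.
The target's mean motion on its circular orbit is ω₂ = √(μ/r₂³) = 1.65944×10^-5 rad/s.
Angle swept by the target during transfer: ω₂·t = 1.42148 rad = 81.44°.
The magnetospheric explorer traverses 180° on the transfer ellipse, so the target must lead by 180° − 81.44° = 98.6°.

φ = 98.6°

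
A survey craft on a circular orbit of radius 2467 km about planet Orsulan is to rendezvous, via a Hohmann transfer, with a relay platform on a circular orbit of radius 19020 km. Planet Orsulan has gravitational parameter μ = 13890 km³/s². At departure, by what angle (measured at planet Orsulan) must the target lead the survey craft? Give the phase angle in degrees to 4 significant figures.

The Hohmann ellipse has a_t = (r₁ + r₂)/2 = 10743.5 km.
The half-period of the transfer ellipse is t = π√(a_t³/μ) = 29683.66 s.
The target's mean motion on its circular orbit is ω₂ = √(μ/r₂³) = 4.492989×10^-5 rad/s.
Angle swept by the target during transfer: ω₂·t = 1.33368 rad = 76.41°.
Arrival is 180° from departure on the ellipse, so φ = 180° − 76.41° = 103.6°.

φ = 103.6°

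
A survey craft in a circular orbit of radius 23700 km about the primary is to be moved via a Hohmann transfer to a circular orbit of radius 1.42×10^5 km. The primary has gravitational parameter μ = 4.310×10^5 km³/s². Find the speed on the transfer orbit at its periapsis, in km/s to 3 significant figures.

Transfer-ellipse semi-major axis a_t = (r₁ + r₂)/2 = (23700 + 1.420×10^5)/2 = 82850 km.
The periapsis of the transfer ellipse is at r = 23700 km.
From the vis-viva equation, v = √[μ(2/r − 1/a_t)] = 5.583 km/s.

v = 5.58 km/s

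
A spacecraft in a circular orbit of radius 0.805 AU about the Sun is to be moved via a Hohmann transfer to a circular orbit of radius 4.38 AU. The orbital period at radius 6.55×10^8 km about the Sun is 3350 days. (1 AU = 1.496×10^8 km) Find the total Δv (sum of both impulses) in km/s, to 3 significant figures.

From Kepler's third law T² = 4π²r³/μ at r = 6.55×10^8 km, T = 3350 days = 3350 × 86400 s = 2.8944×10^8 s: μ = 4π²r³/T² = 1.32424×10^11 km³/s².
In km: r₁ = 0.805 × 1.496×10^8 = 1.20428×10^8 km; r₂ = 4.38 × 1.496×10^8 = 6.55248×10^8 km.
Transfer-ellipse semi-major axis a_t = (r₁ + r₂)/2 = (1.20428×10^8 + 6.55248×10^8)/2 = 3.87838×10^8 km.
Circular speed at r₁: v₁ = √(μ/r₁) = √(1.32424×10^11/1.20428×10^8) = 33.160 km/s.
On the transfer ellipse at r₁, vis-viva equation gives v_p = √[μ(2/r₁ − 1/a_t)] = 43.102 km/s.
First burn Δv₁ = |v_p − v₁| = 9.942 km/s.
At r₂, v₂ = √(μ/r₂) = 14.216 km/s.
Transfer-orbit speed at r₂: v_a = √[μ(2/r₂ − 1/a_t)] = 7.9217 km/s.
Second burn Δv₂ = |v₂ − v_a| = 6.294 km/s.
Δv = Δv₁ + Δv₂ = 9.942 + 6.294 = 16.24 km/s.

Δv = 16.2 km/s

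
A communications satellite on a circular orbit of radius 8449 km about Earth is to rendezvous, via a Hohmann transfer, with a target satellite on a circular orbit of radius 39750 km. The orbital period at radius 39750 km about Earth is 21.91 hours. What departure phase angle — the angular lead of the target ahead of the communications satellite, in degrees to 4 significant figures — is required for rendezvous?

φ = 95.03°

From Kepler's third law T² = 4π²r³/μ at r = 39750 km, T = 21.91 hours = 21.91 × 3600 s = 78876 s: μ = 4π²r³/T² = 3.98549×10^5 km³/s².
The Hohmann ellipse has a_t = (r₁ + r₂)/2 = 24099.5 km.
The half-period of the transfer ellipse is t = π√(a_t³/μ) = 18620 s.
Target angular speed ω₂ = √(μ/r₂³) = 7.966×10^-5 rad/s.
Angle swept by the target during transfer: ω₂·t = 1.483 rad = 84.97°.
The communications satellite traverses 180° on the transfer ellipse, so the target must lead by 180° − 84.97° = 95.03°.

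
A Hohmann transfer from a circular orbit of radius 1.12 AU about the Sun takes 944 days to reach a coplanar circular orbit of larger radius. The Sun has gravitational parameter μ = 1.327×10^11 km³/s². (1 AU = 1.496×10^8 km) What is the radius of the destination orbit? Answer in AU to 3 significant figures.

r₂ = 4.86 AU

In km: r₁ = 1.12 × 1.496×10^8 = 1.67552×10^8 km.
Transfer time t = 944 days = 8.15616×10^7 s, and t = π√(a_t³/μ).
So a_t = (μ t²/π²)^(1/3) = (1.327×10^11 × (8.15616×10^7)² / π²)^(1/3) = 4.4721×10^8 km.
Since a_t = (r₁ + r₂)/2, r₂ = 2a_t − r₁ = 2×4.4721×10^8 − 1.67552×10^8 = 7.26868×10^8 km.
In AU: r₂ = 7.26868×10^8 / 1.496×10^8 = 4.86 AU.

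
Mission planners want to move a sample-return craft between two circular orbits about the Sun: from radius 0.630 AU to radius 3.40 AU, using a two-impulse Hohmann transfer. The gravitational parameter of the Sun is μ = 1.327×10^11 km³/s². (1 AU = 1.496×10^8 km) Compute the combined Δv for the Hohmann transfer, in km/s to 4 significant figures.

Δv = 18.34 km/s

In km: r₁ = 0.630 × 1.496×10^8 = 9.4248×10^7 km; r₂ = 3.40 × 1.496×10^8 = 5.0864×10^8 km.
Semi-major axis of the transfer orbit: a_t = (9.4248×10^7 + 5.0864×10^8)/2 = 3.01444×10^8 km.
Circular speed at r₁: v₁ = √(μ/r₁) = √(1.327×10^11/9.4248×10^7) = 37.52 km/s.
On the transfer ellipse at r₁, v² = μ(2/r − 1/a) gives v_p = √[μ(2/r₁ − 1/a_t)] = 48.74 km/s.
First burn Δv₁ = |v_p − v₁| = 11.22 km/s.
Circular speed at r₂: v₂ = √(μ/r₂) = 16.1521 km/s.
Transfer-orbit speed at r₂: v_a = √[μ(2/r₂ − 1/a_t)] = 9.03156 km/s.
Second burn Δv₂ = |v₂ − v_a| = 7.121 km/s.
Δv = Δv₁ + Δv₂ = 11.22 + 7.121 = 18.34 km/s.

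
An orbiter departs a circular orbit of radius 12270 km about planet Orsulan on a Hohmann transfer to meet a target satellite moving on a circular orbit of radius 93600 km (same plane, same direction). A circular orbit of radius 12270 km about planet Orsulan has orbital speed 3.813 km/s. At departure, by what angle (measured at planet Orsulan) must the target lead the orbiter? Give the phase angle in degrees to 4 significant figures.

From the circular-orbit relation v² = μ/r at r = 12270 km: μ = v²r = (3.813)² × 12270 = 1.78393×10^5 km³/s².
Semi-major axis of the transfer orbit: a_t = (12270 + 93600)/2 = 52935 km.
Transfer time t = π√(a_t³/μ) = 90588.94 s.
The target's mean motion on its circular orbit is ω₂ = √(μ/r₂³) = 1.474943×10^-5 rad/s.
Angle swept by the target during transfer: ω₂·t = 1.33614 rad = 76.555°.
Arrival is 180° from departure on the ellipse, so φ = 180° − 76.555° = 103.4°.

φ = 103.4°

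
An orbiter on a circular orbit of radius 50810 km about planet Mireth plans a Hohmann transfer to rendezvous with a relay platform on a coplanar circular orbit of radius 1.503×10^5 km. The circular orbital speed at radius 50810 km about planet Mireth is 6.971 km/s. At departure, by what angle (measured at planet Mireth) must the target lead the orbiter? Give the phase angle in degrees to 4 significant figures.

φ = 81.50°

From the circular-orbit relation v² = μ/r at r = 50810 km: μ = v²r = (6.971)² × 50810 = 2.46910×10^6 km³/s².
Semi-major axis of the transfer orbit: a_t = (50810 + 1.503×10^5)/2 = 1.00555×10^5 km.
Transfer time t = π√(a_t³/μ) = 63751 s.
The target's mean motion on its circular orbit is ω₂ = √(μ/r₂³) = 2.6967×10^-5 rad/s.
Angle swept by the target during transfer: ω₂·t = 1.7192 rad = 98.50°.
Arrival is 180° from departure on the ellipse, so φ = 180° − 98.50° = 81.50°.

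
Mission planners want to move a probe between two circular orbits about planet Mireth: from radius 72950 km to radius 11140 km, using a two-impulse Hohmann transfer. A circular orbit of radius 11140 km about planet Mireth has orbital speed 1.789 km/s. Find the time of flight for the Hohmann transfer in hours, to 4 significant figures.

t = 39.84 hours

From the circular-orbit relation v² = μ/r at r = 11140 km: μ = v²r = (1.789)² × 11140 = 35653.8 km³/s².
Semi-major axis of the transfer orbit: a_t = (72950 + 11140)/2 = 42045 km.
Transfer time t = π√(a_t³/μ) = π√((42045)³ / 35653.8) = 1.4344×10^5 s.
Converting: 1.4344×10^5 s ÷ 3600 s/hour = 39.84 hours.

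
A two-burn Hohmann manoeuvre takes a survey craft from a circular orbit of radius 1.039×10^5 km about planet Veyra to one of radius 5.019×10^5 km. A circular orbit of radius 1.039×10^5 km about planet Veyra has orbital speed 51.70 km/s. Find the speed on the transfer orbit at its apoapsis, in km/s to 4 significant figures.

From the circular-orbit relation v² = μ/r at r = 1.039×10^5 km: μ = v²r = (51.70)² × 1.039×10^5 = 2.77713×10^8 km³/s².
Transfer-ellipse semi-major axis a_t = (r₁ + r₂)/2 = (1.039×10^5 + 5.019×10^5)/2 = 3.029×10^5 km.
At apoapsis, r = 5.019×10^5 km.
Vis-viva: v = √[μ(2/r − 1/a_t)] = √[2.77713×10^8 × (2/5.019×10^5 − 1/3.029×10^5)] = 13.78 km/s.

v = 13.78 km/s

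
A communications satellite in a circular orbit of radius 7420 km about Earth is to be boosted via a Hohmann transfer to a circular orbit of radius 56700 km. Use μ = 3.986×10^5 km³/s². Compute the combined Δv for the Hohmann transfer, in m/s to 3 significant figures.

The Hohmann ellipse has a_t = (r₁ + r₂)/2 = 32060 km.
At r₁ the circular-orbit speed is v₁ = √(μ/r₁) = 7.329 km/s.
On the transfer ellipse at r₁, vis-viva gives v_p = √[μ(2/r₁ − 1/a_t)] = 9.747 km/s.
First burn Δv₁ = |v_p − v₁| = 2.418 km/s.
At r₂, v₂ = √(μ/r₂) = 2.6514 km/s.
Transfer-orbit speed at r₂: v_a = √[μ(2/r₂ − 1/a_t)] = 1.2755 km/s.
Second burn Δv₂ = |v₂ − v_a| = 1.376 km/s.
Δv = Δv₁ + Δv₂ = 2.418 + 1.376 = 3.794 km/s.

Δv = 3790 m/s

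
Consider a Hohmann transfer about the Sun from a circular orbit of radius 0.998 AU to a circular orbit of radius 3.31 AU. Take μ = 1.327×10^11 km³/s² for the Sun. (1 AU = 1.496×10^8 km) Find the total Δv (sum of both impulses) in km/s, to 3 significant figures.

Δv = 12.4 km/s

In km: r₁ = 0.998 × 1.496×10^8 = 1.493008×10^8 km; r₂ = 3.31 × 1.496×10^8 = 4.95176×10^8 km.
The Hohmann ellipse has a_t = (r₁ + r₂)/2 = 3.222384×10^8 km.
Circular speed at r₁: v₁ = √(μ/r₁) = √(1.327×10^11/1.493008×10^8) = 29.813 km/s.
On the transfer ellipse at r₁, vis-viva gives v_p = √[μ(2/r₁ − 1/a_t)] = 36.957 km/s.
First burn Δv₁ = |v_p − v₁| = 7.144 km/s.
Circular speed at r₂: v₂ = √(μ/r₂) = 16.370 km/s.
Transfer-orbit speed at r₂: v_a = √[μ(2/r₂ − 1/a_t)] = 11.143 km/s.
Second burn Δv₂ = |v₂ − v_a| = 5.227 km/s.
Δv = Δv₁ + Δv₂ = 7.144 + 5.227 = 12.37 km/s.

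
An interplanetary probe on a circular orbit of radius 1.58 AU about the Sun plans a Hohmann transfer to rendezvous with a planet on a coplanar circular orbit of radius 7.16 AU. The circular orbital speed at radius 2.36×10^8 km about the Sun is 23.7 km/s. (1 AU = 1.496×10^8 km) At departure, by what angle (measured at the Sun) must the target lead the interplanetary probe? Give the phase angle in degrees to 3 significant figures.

From the circular-orbit relation v² = μ/r at r = 2.36×10^8 km: μ = v²r = (23.7)² × 2.36×10^8 = 1.32559×10^11 km³/s².
In km: r₁ = 1.58 × 1.496×10^8 = 2.36368×10^8 km; r₂ = 7.16 × 1.496×10^8 = 1.071136×10^9 km.
The Hohmann ellipse has a_t = (r₁ + r₂)/2 = 6.53752×10^8 km.
Transfer time t = π√(a_t³/μ) = 1.442×10^8 s.
Target angular speed ω₂ = √(μ/r₂³) = 1.039×10^-8 rad/s.
Angle swept by the target during transfer: ω₂·t = 1.498 rad = 85.83°.
Arrival is 180° from departure on the ellipse, so φ = 180° − 85.83° = 94.2°.

φ = 94.2°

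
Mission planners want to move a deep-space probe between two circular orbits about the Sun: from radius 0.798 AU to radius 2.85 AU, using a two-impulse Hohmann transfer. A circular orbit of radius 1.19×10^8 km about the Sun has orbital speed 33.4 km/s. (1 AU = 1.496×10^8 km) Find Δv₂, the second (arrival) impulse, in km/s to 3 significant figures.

Δv₂ = 5.97 km/s

From the circular-orbit relation v² = μ/r at r = 1.19×10^8 km: μ = v²r = (33.4)² × 1.19×10^8 = 1.32752×10^11 km³/s².
In km: r₁ = 0.798 × 1.496×10^8 = 1.193808×10^8 km; r₂ = 2.85 × 1.496×10^8 = 4.2636×10^8 km.
Semi-major axis of the transfer orbit: a_t = (1.193808×10^8 + 4.2636×10^8)/2 = 2.728704×10^8 km.
Circular speed at r = 4.2636×10^8 km: v_c = √(μ/r) = 17.645 km/s.
Vis-viva on the transfer ellipse at r = 4.2636×10^8 km gives v_t = √[μ(2/r − 1/a_t)] = 11.671 km/s.
Δv₂ = |v_t − v_c| = |11.671 − 17.645| = 5.974 km/s.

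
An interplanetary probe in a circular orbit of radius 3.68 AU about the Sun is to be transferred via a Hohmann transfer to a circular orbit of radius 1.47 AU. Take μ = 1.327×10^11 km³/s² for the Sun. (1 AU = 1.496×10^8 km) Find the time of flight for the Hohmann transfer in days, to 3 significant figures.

In km: r₁ = 3.68 × 1.496×10^8 = 5.50528×10^8 km; r₂ = 1.47 × 1.496×10^8 = 2.19912×10^8 km.
Transfer-ellipse semi-major axis a_t = (r₁ + r₂)/2 = (5.50528×10^8 + 2.19912×10^8)/2 = 3.8522×10^8 km.
Half the transfer-orbit period gives t = π√(a_t³/μ) = 6.520×10^7 s.
Converting: 6.520×10^7 s ÷ 86400 s/day = 755 days.

t = 755 days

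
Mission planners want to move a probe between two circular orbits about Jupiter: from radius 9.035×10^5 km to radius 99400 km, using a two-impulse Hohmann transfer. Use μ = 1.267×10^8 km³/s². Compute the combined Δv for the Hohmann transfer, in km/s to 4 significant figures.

Semi-major axis of the transfer orbit: a_t = (9.035×10^5 + 99400)/2 = 5.0145×10^5 km.
Circular speed at r₁: v₁ = √(μ/r₁) = √(1.267×10^8/9.035×10^5) = 11.842 km/s.
Transfer-orbit speed at r₁ (vis-viva): v_a = √[μ(2/r₁ − 1/a_t)] = 5.2723 km/s.
First burn Δv₁ = |v_a − v₁| = 6.570 km/s.
At r₂, v₂ = √(μ/r₂) = 35.70 km/s.
Transfer-orbit speed at r₂: v_p = √[μ(2/r₂ − 1/a_t)] = 47.92 km/s.
Second burn Δv₂ = |v₂ − v_p| = 12.22 km/s.
Total Δv = Δv₁ + Δv₂ = 18.79 km/s.

Δv = 18.79 km/s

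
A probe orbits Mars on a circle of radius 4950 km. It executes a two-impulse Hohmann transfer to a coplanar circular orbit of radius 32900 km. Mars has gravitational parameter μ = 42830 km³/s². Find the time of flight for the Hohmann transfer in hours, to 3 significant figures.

Transfer-ellipse semi-major axis a_t = (r₁ + r₂)/2 = (4950 + 32900)/2 = 18925 km.
By Kepler's third law the transfer-orbit period is T = 2π√(a_t³/μ), so t = T/2 = 39520 s.
Converting: 39520 s ÷ 3600 s/hour = 11.0 hours.

t = 11.0 hours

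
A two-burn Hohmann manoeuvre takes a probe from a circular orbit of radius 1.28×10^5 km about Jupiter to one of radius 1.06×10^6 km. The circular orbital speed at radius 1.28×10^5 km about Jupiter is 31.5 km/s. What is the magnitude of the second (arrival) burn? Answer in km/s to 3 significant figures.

From the circular-orbit relation v² = μ/r at r = 1.28×10^5 km: μ = v²r = (31.5)² × 1.28×10^5 = 1.27008×10^8 km³/s².
Semi-major axis of the transfer orbit: a_t = (1.280×10^5 + 1.060×10^6)/2 = 5.940×10^5 km.
Circular speed at r = 1.060×10^6 km: v_c = √(μ/r) = 10.946 km/s.
Transfer-orbit speed at the same r (vis-viva, a = a_t): v_t = √[μ(2/r − 1/a_t)] = 5.0813 km/s.
Δv₂ = |v_t − v_c| = |5.0813 − 10.946| = 5.865 km/s.

Δv₂ = 5.86 km/s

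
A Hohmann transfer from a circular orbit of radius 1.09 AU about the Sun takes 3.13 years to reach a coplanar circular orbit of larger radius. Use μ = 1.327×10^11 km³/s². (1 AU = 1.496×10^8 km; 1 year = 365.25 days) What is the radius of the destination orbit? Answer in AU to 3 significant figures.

In km: r₁ = 1.09 × 1.496×10^8 = 1.63064×10^8 km.
Transfer time t = 3.13 years × 365.25 × 86400 s = 9.8775288×10^7 s, and t = π√(a_t³/μ).
So a_t = (μ t²/π²)^(1/3) = (1.327×10^11 × (9.8775288×10^7)² / π²)^(1/3) = 5.0811×10^8 km.
Since a_t = (r₁ + r₂)/2, r₂ = 2a_t − r₁ = 2×5.0811×10^8 − 1.63064×10^8 = 8.53156×10^8 km.
In AU: r₂ = 8.53156×10^8 / 1.496×10^8 = 5.70 AU.

r₂ = 5.70 AU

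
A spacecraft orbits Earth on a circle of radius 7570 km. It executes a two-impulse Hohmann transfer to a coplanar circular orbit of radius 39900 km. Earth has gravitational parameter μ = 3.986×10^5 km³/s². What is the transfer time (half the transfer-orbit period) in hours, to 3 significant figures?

Semi-major axis of the transfer orbit: a_t = (7570 + 39900)/2 = 23735 km.
Transfer time t = π√(a_t³/μ) = π√((23735)³ / 3.986×10^5) = 18196 s.
Converting: 18196 s ÷ 3600 s/hour = 5.05 hours.

t = 5.05 hours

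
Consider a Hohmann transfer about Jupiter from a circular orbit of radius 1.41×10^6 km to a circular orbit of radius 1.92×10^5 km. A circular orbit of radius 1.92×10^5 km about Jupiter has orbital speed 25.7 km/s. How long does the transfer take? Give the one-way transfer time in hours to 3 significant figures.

From the circular-orbit relation v² = μ/r at r = 1.92×10^5 km: μ = v²r = (25.7)² × 1.92×10^5 = 1.26814×10^8 km³/s².
Transfer-ellipse semi-major axis a_t = (r₁ + r₂)/2 = (1.410×10^6 + 1.920×10^5)/2 = 8.010×10^5 km.
By Kepler's third law the transfer-orbit period is T = 2π√(a_t³/μ), so t = T/2 = 2.000×10^5 s.
Converting: 2.000×10^5 s ÷ 3600 s/hour = 55.6 hours.

t = 55.6 hours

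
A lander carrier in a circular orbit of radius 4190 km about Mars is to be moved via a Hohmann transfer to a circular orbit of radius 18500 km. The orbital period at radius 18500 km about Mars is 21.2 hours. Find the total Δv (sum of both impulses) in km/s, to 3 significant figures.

From Kepler's third law T² = 4π²r³/μ at r = 18500 km, T = 21.2 hours = 21.2 × 3600 s = 76320 s: μ = 4π²r³/T² = 42913.9 km³/s².
The Hohmann ellipse has a_t = (r₁ + r₂)/2 = 11345 km.
At r₁ the circular-orbit speed is v₁ = √(μ/r₁) = 3.2003 km/s.
Transfer-orbit speed at r₁ (vis-viva): v_p = √[μ(2/r₁ − 1/a_t)] = 4.0867 km/s.
First burn Δv₁ = |v_p − v₁| = 0.8864 km/s.
At r₂, v₂ = √(μ/r₂) = 1.52305 km/s.
Transfer-orbit speed at r₂: v_a = √[μ(2/r₂ − 1/a_t)] = 0.925589 km/s.
Second burn Δv₂ = |v₂ − v_a| = 0.5975 km/s.
Total Δv = Δv₁ + Δv₂ = 1.484 km/s.

Δv = 1.48 km/s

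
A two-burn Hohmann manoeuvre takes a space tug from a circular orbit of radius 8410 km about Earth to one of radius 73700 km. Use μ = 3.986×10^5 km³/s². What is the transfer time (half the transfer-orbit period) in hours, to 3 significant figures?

The Hohmann ellipse has a_t = (r₁ + r₂)/2 = 41055 km.
By Kepler's third law the transfer-orbit period is T = 2π√(a_t³/μ), so t = T/2 = 41390 s.
Converting: 41390 s ÷ 3600 s/hour = 11.5 hours.

t = 11.5 hours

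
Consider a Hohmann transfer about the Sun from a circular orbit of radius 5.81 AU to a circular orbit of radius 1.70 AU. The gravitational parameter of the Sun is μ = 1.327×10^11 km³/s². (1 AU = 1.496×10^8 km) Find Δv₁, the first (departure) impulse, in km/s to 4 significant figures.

Δv₁ = 4.042 km/s

In km: r₁ = 5.81 × 1.496×10^8 = 8.69176×10^8 km; r₂ = 1.70 × 1.496×10^8 = 2.5432×10^8 km.
Transfer-ellipse semi-major axis a_t = (r₁ + r₂)/2 = (8.69176×10^8 + 2.5432×10^8)/2 = 5.61748×10^8 km.
Circular speed at r = 8.69176×10^8 km: v_c = √(μ/r) = 12.356 km/s.
Transfer-orbit speed at the same r (vis-viva, a = a_t): v_t = √[μ(2/r − 1/a_t)] = 8.3138 km/s.
Δv₁ = |v_t − v_c| = |8.3138 − 12.356| = 4.042 km/s.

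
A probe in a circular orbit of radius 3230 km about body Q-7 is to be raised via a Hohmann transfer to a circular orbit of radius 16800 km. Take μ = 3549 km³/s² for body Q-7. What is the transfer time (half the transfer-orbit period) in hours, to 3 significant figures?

The Hohmann ellipse has a_t = (r₁ + r₂)/2 = 10015 km.
Transfer time t = π√(a_t³/μ) = π√((10015)³ / 3549) = 52850 s.
Converting: 52850 s ÷ 3600 s/hour = 14.7 hours.

t = 14.7 hours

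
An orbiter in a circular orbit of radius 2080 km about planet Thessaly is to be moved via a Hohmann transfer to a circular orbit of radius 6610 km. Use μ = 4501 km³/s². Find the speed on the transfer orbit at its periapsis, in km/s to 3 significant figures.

Semi-major axis of the transfer orbit: a_t = (2080 + 6610)/2 = 4345 km.
The periapsis of the transfer ellipse is at r = 2080 km.
Applying v² = μ(2/r − 1/a_t): v = 1.814 km/s.

v = 1.81 km/s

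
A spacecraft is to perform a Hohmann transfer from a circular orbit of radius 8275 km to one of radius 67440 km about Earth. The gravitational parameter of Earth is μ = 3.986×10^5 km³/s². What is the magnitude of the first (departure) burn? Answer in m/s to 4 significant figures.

Transfer-ellipse semi-major axis a_t = (r₁ + r₂)/2 = (8275 + 67440)/2 = 37857.5 km.
On the circular orbit at r = 8275 km, v_c = √(μ/r) = 6.940 km/s.
Transfer-orbit speed at the same r (vis-viva, a = a_t): v_t = √[μ(2/r − 1/a_t)] = 9.263 km/s.
Δv₁ = |v_t − v_c| = |9.263 − 6.940| = 2.323 km/s.

Δv₁ = 2323 m/s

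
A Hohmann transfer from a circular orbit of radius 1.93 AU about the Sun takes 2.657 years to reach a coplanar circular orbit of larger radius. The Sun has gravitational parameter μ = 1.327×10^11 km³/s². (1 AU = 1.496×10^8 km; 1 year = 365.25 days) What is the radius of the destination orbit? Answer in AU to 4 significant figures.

r₂ = 4.160 AU

In km: r₁ = 1.93 × 1.496×10^8 = 2.88728×10^8 km.
Transfer time t = 2.657 years × 365.25 × 86400 s = 8.38485432×10^7 s, and t = π√(a_t³/μ).
So a_t = (μ t²/π²)^(1/3) = (1.327×10^11 × (8.38485432×10^7)² / π²)^(1/3) = 4.5553×10^8 km.
Since a_t = (r₁ + r₂)/2, r₂ = 2a_t − r₁ = 2×4.5553×10^8 − 2.88728×10^8 = 6.22332×10^8 km.
In AU: r₂ = 6.22332×10^8 / 1.496×10^8 = 4.160 AU.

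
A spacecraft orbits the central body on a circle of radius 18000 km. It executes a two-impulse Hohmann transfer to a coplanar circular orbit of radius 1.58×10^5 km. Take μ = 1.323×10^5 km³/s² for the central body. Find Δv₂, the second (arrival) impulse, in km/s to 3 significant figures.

Transfer-ellipse semi-major axis a_t = (r₁ + r₂)/2 = (18000 + 1.580×10^5)/2 = 88000 km.
On the circular orbit at r = 1.580×10^5 km, v_c = √(μ/r) = 0.9151 km/s.
Vis-viva on the transfer ellipse at r = 1.580×10^5 km gives v_t = √[μ(2/r − 1/a_t)] = 0.4139 km/s.
Δv₂ = |v_t − v_c| = |0.4139 − 0.9151| = 0.5012 km/s.

Δv₂ = 0.501 km/s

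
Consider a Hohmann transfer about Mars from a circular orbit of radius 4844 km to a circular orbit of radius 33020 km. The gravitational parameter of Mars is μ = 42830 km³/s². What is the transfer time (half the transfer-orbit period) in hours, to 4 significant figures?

t = 10.98 hours

Semi-major axis of the transfer orbit: a_t = (4844 + 33020)/2 = 18932 km.
Transfer time t = π√(a_t³/μ) = π√((18932)³ / 42830) = 39540 s.
Converting: 39540 s ÷ 3600 s/hour = 10.98 hours.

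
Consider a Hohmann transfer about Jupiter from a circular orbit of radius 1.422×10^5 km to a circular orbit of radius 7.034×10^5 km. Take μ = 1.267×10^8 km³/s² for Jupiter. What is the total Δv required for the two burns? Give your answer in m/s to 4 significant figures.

The Hohmann ellipse has a_t = (r₁ + r₂)/2 = 4.228×10^5 km.
At r₁ the circular-orbit speed is v₁ = √(μ/r₁) = 29.850 km/s.
Transfer-orbit speed at r₁ (vis-viva equation): v_p = √[μ(2/r₁ − 1/a_t)] = 38.501 km/s.
First burn Δv₁ = |v_p − v₁| = 8.651 km/s.
Circular speed at r₂: v₂ = √(μ/r₂) = 13.421 km/s.
Transfer-orbit speed at r₂: v_a = √[μ(2/r₂ − 1/a_t)] = 7.7834 km/s.
Second burn Δv₂ = |v₂ − v_a| = 5.638 km/s.
Total Δv = Δv₁ + Δv₂ = 14.29 km/s.

Δv = 14290 m/s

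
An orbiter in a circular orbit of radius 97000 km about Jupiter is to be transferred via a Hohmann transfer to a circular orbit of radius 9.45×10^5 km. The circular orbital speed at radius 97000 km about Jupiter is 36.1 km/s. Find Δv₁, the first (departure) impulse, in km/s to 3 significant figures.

Δv₁ = 12.5 km/s

From the circular-orbit relation v² = μ/r at r = 97000 km: μ = v²r = (36.1)² × 97000 = 1.26411×10^8 km³/s².
The Hohmann ellipse has a_t = (r₁ + r₂)/2 = 5.210×10^5 km.
On the circular orbit at r = 97000 km, v_c = √(μ/r) = 36.10 km/s.
Transfer-orbit speed at the same r (vis-viva, a = a_t): v_t = √[μ(2/r − 1/a_t)] = 48.62 km/s.
Δv₁ = |v_t − v_c| = |48.62 − 36.10| = 12.52 km/s.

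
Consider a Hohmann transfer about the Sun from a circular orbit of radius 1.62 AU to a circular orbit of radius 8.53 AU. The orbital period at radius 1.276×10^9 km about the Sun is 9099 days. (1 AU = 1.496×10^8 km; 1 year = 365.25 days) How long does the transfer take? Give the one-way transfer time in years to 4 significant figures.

From Kepler's third law T² = 4π²r³/μ at r = 1.276×10^9 km, T = 9099 days = 9099 × 86400 s = 7.861536×10^8 s: μ = 4π²r³/T² = 1.32708×10^11 km³/s².
In km: r₁ = 1.62 × 1.496×10^8 = 2.42352×10^8 km; r₂ = 8.53 × 1.496×10^8 = 1.276088×10^9 km.
The Hohmann ellipse has a_t = (r₁ + r₂)/2 = 7.5922×10^8 km.
Transfer time t = π√(a_t³/μ) = π√((7.5922×10^8)³ / 1.32708×10^11) = 1.804×10^8 s.
Converting: 1.804×10^8 s ÷ 3.15576×10^7 s/year (365.25 × 86400) = 5.717 years.

t = 5.717 years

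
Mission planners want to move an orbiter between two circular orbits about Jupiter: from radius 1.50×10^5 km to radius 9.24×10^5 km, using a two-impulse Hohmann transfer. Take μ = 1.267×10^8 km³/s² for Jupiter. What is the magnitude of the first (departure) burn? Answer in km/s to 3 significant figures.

Semi-major axis of the transfer orbit: a_t = (1.500×10^5 + 9.240×10^5)/2 = 5.370×10^5 km.
Circular speed at r = 1.500×10^5 km: v_c = √(μ/r) = 29.06 km/s.
Vis-viva on the transfer ellipse at r = 1.500×10^5 km gives v_t = √[μ(2/r − 1/a_t)] = 38.12 km/s.
Δv₁ = |v_t − v_c| = |38.12 − 29.06| = 9.060 km/s.

Δv₁ = 9.06 km/s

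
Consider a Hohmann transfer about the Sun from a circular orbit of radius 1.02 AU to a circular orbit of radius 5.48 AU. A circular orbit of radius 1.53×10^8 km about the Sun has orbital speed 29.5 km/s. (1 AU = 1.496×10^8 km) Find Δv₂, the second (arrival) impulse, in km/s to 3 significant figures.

Δv₂ = 5.60 km/s

From the circular-orbit relation v² = μ/r at r = 1.53×10^8 km: μ = v²r = (29.5)² × 1.53×10^8 = 1.33148×10^11 km³/s².
In km: r₁ = 1.02 × 1.496×10^8 = 1.52592×10^8 km; r₂ = 5.48 × 1.496×10^8 = 8.19808×10^8 km.
The Hohmann ellipse has a_t = (r₁ + r₂)/2 = 4.862×10^8 km.
Circular speed at r = 8.19808×10^8 km: v_c = √(μ/r) = 12.7442 km/s.
Transfer-orbit speed at the same r (vis-viva, a = a_t): v_t = √[μ(2/r − 1/a_t)] = 7.13954 km/s.
Δv₂ = |v_t − v_c| = |7.13954 − 12.7442| = 5.605 km/s.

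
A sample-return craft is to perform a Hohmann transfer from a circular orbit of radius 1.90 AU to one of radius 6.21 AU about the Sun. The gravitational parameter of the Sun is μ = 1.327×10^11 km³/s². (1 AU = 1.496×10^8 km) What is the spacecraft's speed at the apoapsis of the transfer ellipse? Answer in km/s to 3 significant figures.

In km: r₁ = 1.90 × 1.496×10^8 = 2.8424×10^8 km; r₂ = 6.21 × 1.496×10^8 = 9.29016×10^8 km.
Semi-major axis of the transfer orbit: a_t = (2.8424×10^8 + 9.29016×10^8)/2 = 6.06628×10^8 km.
The apoapsis of the transfer ellipse is at r = 9.29016×10^8 km.
From the vis-viva equation, v = √[μ(2/r − 1/a_t)] = 8.181 km/s.

v = 8.18 km/s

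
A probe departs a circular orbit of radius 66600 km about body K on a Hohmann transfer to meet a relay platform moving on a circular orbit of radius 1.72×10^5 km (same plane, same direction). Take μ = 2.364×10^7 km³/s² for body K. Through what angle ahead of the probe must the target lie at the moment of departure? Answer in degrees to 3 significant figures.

φ = 76.0°

Semi-major axis of the transfer orbit: a_t = (66600 + 1.720×10^5)/2 = 1.193×10^5 km.
Transfer time t = π√(a_t³/μ) = 26625 s.
Target angular speed ω₂ = √(μ/r₂³) = 6.8160×10^-5 rad/s.
Angle swept by the target during transfer: ω₂·t = 1.815 rad = 104.0°.
Arrival is 180° from departure on the ellipse, so φ = 180° − 104.0° = 76.0°.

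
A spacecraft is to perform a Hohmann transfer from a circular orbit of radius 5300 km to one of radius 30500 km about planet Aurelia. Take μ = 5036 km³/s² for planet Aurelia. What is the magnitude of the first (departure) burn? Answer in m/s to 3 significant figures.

Semi-major axis of the transfer orbit: a_t = (5300 + 30500)/2 = 17900 km.
Circular speed at r = 5300 km: v_c = √(μ/r) = 0.97478 km/s.
Transfer-orbit speed at the same r (vis-viva, a = a_t): v_t = √[μ(2/r − 1/a_t)] = 1.2724 km/s.
Δv₁ = |v_t − v_c| = |1.2724 − 0.97478| = 0.2976 km/s.

Δv₁ = 298 m/s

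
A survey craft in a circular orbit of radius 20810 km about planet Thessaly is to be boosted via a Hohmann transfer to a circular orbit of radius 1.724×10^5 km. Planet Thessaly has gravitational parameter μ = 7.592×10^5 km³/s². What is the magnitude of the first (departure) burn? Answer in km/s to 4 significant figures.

The Hohmann ellipse has a_t = (r₁ + r₂)/2 = 96605 km.
Circular speed at r = 20810 km: v_c = √(μ/r) = 6.040 km/s.
Transfer-orbit speed at the same r (vis-viva, a = a_t): v_t = √[μ(2/r − 1/a_t)] = 8.069 km/s.
Δv₁ = |v_t − v_c| = |8.069 − 6.040| = 2.029 km/s.

Δv₁ = 2.029 km/s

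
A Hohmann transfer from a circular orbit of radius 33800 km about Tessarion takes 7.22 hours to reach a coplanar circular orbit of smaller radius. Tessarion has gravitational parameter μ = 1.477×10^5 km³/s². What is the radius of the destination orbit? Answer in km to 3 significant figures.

Transfer time t = 7.22 hours = 25992 s, and t = π√(a_t³/μ).
So a_t = (μ t²/π²)^(1/3) = (1.477×10^5 × (25992)² / π²)^(1/3) = 21623 km.
Since a_t = (r₁ + r₂)/2, r₂ = 2a_t − r₁ = 2×21623 − 33800 = 9446 km.

r₂ = 9450 km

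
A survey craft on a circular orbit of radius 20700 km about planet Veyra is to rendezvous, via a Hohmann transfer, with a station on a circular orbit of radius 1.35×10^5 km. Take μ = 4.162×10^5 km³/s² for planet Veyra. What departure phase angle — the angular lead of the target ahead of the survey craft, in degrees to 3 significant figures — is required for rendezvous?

Semi-major axis of the transfer orbit: a_t = (20700 + 1.350×10^5)/2 = 77850 km.
The half-period of the transfer ellipse is t = π√(a_t³/μ) = 1.05776×10^5 s.
Target angular speed ω₂ = √(μ/r₂³) = 1.30062×10^-5 rad/s.
Angle swept by the target during transfer: ω₂·t = 1.3757 rad = 78.82°.
The survey craft traverses 180° on the transfer ellipse, so the target must lead by 180° − 78.82° = 101°.

φ = 101°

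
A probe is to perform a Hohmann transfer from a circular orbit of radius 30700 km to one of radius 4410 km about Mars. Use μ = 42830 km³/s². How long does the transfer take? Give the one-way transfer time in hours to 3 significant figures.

Transfer-ellipse semi-major axis a_t = (r₁ + r₂)/2 = (30700 + 4410)/2 = 17555 km.
Transfer time t = π√(a_t³/μ) = π√((17555)³ / 42830) = 35310 s.
Converting: 35310 s ÷ 3600 s/hour = 9.81 hours.

t = 9.81 hours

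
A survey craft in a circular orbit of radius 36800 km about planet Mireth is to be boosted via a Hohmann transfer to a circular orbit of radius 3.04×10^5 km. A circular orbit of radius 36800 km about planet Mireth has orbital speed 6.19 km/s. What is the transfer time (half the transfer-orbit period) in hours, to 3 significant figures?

t = 51.7 hours

From the circular-orbit relation v² = μ/r at r = 36800 km: μ = v²r = (6.19)² × 36800 = 1.41003×10^6 km³/s².
Semi-major axis of the transfer orbit: a_t = (36800 + 3.040×10^5)/2 = 1.704×10^5 km.
By Kepler's third law the transfer-orbit period is T = 2π√(a_t³/μ), so t = T/2 = 1.861×10^5 s.
Converting: 1.861×10^5 s ÷ 3600 s/hour = 51.7 hours.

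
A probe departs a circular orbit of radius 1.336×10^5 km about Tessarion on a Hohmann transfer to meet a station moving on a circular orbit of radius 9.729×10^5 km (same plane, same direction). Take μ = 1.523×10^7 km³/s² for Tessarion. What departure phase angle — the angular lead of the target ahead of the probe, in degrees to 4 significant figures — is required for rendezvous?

φ = 102.8°

Semi-major axis of the transfer orbit: a_t = (1.336×10^5 + 9.729×10^5)/2 = 5.5325×10^5 km.
Transfer time t = π√(a_t³/μ) = 3.3127×10^5 s.
Target angular speed ω₂ = √(μ/r₂³) = 4.0668×10^-6 rad/s.
Angle swept by the target during transfer: ω₂·t = 1.3472 rad = 77.19°.
The probe traverses 180° on the transfer ellipse, so the target must lead by 180° − 77.19° = 102.8°.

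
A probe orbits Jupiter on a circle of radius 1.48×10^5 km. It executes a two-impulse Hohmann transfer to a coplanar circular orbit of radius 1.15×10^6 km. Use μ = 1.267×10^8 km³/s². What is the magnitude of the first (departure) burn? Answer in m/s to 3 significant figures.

The Hohmann ellipse has a_t = (r₁ + r₂)/2 = 6.490×10^5 km.
Circular speed at r = 1.480×10^5 km: v_c = √(μ/r) = 29.259 km/s.
Vis-viva on the transfer ellipse at r = 1.480×10^5 km gives v_t = √[μ(2/r − 1/a_t)] = 38.948 km/s.
Δv₁ = |v_t − v_c| = |38.948 − 29.259| = 9.689 km/s.

Δv₁ = 9690 m/s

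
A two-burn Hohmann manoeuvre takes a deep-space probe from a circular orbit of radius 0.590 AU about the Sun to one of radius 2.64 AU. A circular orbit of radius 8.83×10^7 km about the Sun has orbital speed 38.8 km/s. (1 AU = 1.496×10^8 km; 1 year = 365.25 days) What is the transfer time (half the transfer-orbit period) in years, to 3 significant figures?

From the circular-orbit relation v² = μ/r at r = 8.83×10^7 km: μ = v²r = (38.8)² × 8.83×10^7 = 1.32930×10^11 km³/s².
In km: r₁ = 0.590 × 1.496×10^8 = 8.8264×10^7 km; r₂ = 2.64 × 1.496×10^8 = 3.94944×10^8 km.
The Hohmann ellipse has a_t = (r₁ + r₂)/2 = 2.41604×10^8 km.
Half the transfer-orbit period gives t = π√(a_t³/μ) = 3.236×10^7 s.
Converting: 3.236×10^7 s ÷ 3.15576×10^7 s/year (365.25 × 86400) = 1.03 years.

t = 1.03 years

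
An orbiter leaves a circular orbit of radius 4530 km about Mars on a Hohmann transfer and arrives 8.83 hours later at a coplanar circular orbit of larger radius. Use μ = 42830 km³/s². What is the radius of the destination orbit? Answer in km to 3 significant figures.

r₂ = 28200 km

Transfer time t = 8.83 hours = 31788 s, and t = π√(a_t³/μ).
So a_t = (μ t²/π²)^(1/3) = (42830 × (31788)² / π²)^(1/3) = 16368 km.
Since a_t = (r₁ + r₂)/2, r₂ = 2a_t − r₁ = 2×16368 − 4530 = 28206 km.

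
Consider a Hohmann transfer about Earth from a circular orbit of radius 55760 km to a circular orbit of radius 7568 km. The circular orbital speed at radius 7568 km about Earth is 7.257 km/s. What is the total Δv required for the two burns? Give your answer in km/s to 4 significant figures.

Δv = 3.740 km/s

From the circular-orbit relation v² = μ/r at r = 7568 km: μ = v²r = (7.257)² × 7568 = 3.98562×10^5 km³/s².
Transfer-ellipse semi-major axis a_t = (r₁ + r₂)/2 = (55760 + 7568)/2 = 31664 km.
Circular speed at r₁: v₁ = √(μ/r₁) = √(3.98562×10^5/55760) = 2.67354 km/s.
On the transfer ellipse at r₁, vis-viva gives v_a = √[μ(2/r₁ − 1/a_t)] = 1.30706 km/s.
First burn Δv₁ = |v_a − v₁| = 1.3665 km/s.
At r₂, v₂ = √(μ/r₂) = 7.2570 km/s.
Transfer-orbit speed at r₂: v_p = √[μ(2/r₂ − 1/a_t)] = 9.6302 km/s.
Second burn Δv₂ = |v₂ − v_p| = 2.3732 km/s.
Total Δv = Δv₁ + Δv₂ = 3.740 km/s.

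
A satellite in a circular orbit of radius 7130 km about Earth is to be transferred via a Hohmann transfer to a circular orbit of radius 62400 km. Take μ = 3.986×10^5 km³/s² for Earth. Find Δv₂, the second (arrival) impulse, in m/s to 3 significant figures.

Δv₂ = 1380 m/s

The Hohmann ellipse has a_t = (r₁ + r₂)/2 = 34765 km.
On the circular orbit at r = 62400 km, v_c = √(μ/r) = 2.5274 km/s.
Transfer-orbit speed at the same r (vis-viva, a = a_t): v_t = √[μ(2/r − 1/a_t)] = 1.1446 km/s.
Δv₂ = |v_t − v_c| = |1.1446 − 2.5274| = 1.383 km/s.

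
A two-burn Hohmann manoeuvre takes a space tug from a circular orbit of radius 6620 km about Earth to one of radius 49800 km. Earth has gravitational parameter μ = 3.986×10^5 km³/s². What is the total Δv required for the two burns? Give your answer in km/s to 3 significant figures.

Δv = 4.01 km/s

Semi-major axis of the transfer orbit: a_t = (6620 + 49800)/2 = 28210 km.
At r₁ the circular-orbit speed is v₁ = √(μ/r₁) = 7.760 km/s.
Transfer-orbit speed at r₁ (v² = μ(2/r − 1/a)): v_p = √[μ(2/r₁ − 1/a_t)] = 10.31 km/s.
First burn Δv₁ = |v_p − v₁| = 2.550 km/s.
Circular speed at r₂: v₂ = √(μ/r₂) = 2.8291 km/s.
Transfer-orbit speed at r₂: v_a = √[μ(2/r₂ − 1/a_t)] = 1.3705 km/s.
Second burn Δv₂ = |v₂ − v_a| = 1.459 km/s.
Total Δv = Δv₁ + Δv₂ = 4.009 km/s.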